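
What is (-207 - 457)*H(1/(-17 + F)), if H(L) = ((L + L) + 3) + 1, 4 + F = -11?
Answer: -5229/2 ≈ -2614.5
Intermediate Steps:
F = -15 (F = -4 - 11 = -15)
H(L) = 4 + 2*L (H(L) = (2*L + 3) + 1 = (3 + 2*L) + 1 = 4 + 2*L)
(-207 - 457)*H(1/(-17 + F)) = (-207 - 457)*(4 + 2/(-17 - 15)) = -664*(4 + 2/(-32)) = -664*(4 + 2*(-1/32)) = -664*(4 - 1/16) = -664*63/16 = -5229/2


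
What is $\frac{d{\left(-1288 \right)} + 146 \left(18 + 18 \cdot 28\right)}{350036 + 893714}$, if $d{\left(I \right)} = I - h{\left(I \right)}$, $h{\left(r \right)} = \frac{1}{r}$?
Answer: $\frac{96502113}{1601950000} \approx 0.06024$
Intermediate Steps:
$d{\left(I \right)} = I - \frac{1}{I}$
$\frac{d{\left(-1288 \right)} + 146 \left(18 + 18 \cdot 28\right)}{350036 + 893714} = \frac{\left(-1288 - \frac{1}{-1288}\right) + 146 \left(18 + 18 \cdot 28\right)}{350036 + 893714} = \frac{\left(-1288 - - \frac{1}{1288}\right) + 146 \left(18 + 504\right)}{1243750} = \left(\left(-1288 + \frac{1}{1288}\right) + 146 \cdot 522\right) \frac{1}{1243750} = \left(- \frac{1658943}{1288} + 76212\right) \frac{1}{1243750} = \frac{96502113}{1288} \cdot \frac{1}{1243750} = \frac{96502113}{1601950000}$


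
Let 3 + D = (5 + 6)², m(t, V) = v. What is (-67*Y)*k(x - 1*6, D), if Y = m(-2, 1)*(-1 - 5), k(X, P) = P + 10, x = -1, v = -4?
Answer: -205824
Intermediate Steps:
m(t, V) = -4
D = 118 (D = -3 + (5 + 6)² = -3 + 11² = -3 + 121 = 118)
k(X, P) = 10 + P
Y = 24 (Y = -4*(-1 - 5) = -4*(-6) = 24)
(-67*Y)*k(x - 1*6, D) = (-67*24)*(10 + 118) = -1608*128 = -205824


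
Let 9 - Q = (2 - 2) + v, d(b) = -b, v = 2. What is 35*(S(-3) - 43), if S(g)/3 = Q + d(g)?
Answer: -455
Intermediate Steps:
Q = 7 (Q = 9 - ((2 - 2) + 2) = 9 - (0 + 2) = 9 - 1*2 = 9 - 2 = 7)
S(g) = 21 - 3*g (S(g) = 3*(7 - g) = 21 - 3*g)
35*(S(-3) - 43) = 35*((21 - 3*(-3)) - 43) = 35*((21 + 9) - 43) = 35*(30 - 43) = 35*(-13) = -455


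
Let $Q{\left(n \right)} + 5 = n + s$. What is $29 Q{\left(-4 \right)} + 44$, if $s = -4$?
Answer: $-333$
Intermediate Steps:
$Q{\left(n \right)} = -9 + n$ ($Q{\left(n \right)} = -5 + \left(n - 4\right) = -5 + \left(-4 + n\right) = -9 + n$)
$29 Q{\left(-4 \right)} + 44 = 29 \left(-9 - 4\right) + 44 = 29 \left(-13\right) + 44 = -377 + 44 = -333$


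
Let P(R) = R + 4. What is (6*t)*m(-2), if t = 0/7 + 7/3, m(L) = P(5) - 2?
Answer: 98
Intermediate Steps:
P(R) = 4 + R
m(L) = 7 (m(L) = (4 + 5) - 2 = 9 - 2 = 7)
t = 7/3 (t = 0*(⅐) + 7*(⅓) = 0 + 7/3 = 7/3 ≈ 2.3333)
(6*t)*m(-2) = (6*(7/3))*7 = 14*7 = 98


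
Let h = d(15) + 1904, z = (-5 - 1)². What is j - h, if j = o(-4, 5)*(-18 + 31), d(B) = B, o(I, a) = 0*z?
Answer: -1919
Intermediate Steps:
z = 36 (z = (-6)² = 36)
o(I, a) = 0 (o(I, a) = 0*36 = 0)
h = 1919 (h = 15 + 1904 = 1919)
j = 0 (j = 0*(-18 + 31) = 0*13 = 0)
j - h = 0 - 1*1919 = 0 - 1919 = -1919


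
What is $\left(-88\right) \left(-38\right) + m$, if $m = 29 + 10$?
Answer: $3383$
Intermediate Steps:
$m = 39$
$\left(-88\right) \left(-38\right) + m = \left(-88\right) \left(-38\right) + 39 = 3344 + 39 = 3383$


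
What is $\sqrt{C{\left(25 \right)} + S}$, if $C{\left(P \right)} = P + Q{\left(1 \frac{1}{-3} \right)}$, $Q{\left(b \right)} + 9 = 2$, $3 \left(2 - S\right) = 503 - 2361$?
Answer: $\frac{\sqrt{5754}}{3} \approx 25.285$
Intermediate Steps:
$S = \frac{1864}{3}$ ($S = 2 - \frac{503 - 2361}{3} = 2 - - \frac{1858}{3} = 2 + \frac{1858}{3} = \frac{1864}{3} \approx 621.33$)
$Q{\left(b \right)} = -7$ ($Q{\left(b \right)} = -9 + 2 = -7$)
$C{\left(P \right)} = -7 + P$ ($C{\left(P \right)} = P - 7 = -7 + P$)
$\sqrt{C{\left(25 \right)} + S} = \sqrt{\left(-7 + 25\right) + \frac{1864}{3}} = \sqrt{18 + \frac{1864}{3}} = \sqrt{\frac{1918}{3}} = \frac{\sqrt{5754}}{3}$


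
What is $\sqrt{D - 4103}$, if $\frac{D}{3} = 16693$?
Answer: $2 \sqrt{11494} \approx 214.42$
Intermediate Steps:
$D = 50079$ ($D = 3 \cdot 16693 = 50079$)
$\sqrt{D - 4103} = \sqrt{50079 - 4103} = \sqrt{45976} = 2 \sqrt{11494}$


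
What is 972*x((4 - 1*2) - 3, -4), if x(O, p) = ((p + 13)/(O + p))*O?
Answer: 8748/5 ≈ 1749.6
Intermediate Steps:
x(O, p) = O*(13 + p)/(O + p) (x(O, p) = ((13 + p)/(O + p))*O = O*(13 + p)/(O + p))
972*x((4 - 1*2) - 3, -4) = 972*(((4 - 1*2) - 3)*(13 - 4)/(((4 - 1*2) - 3) - 4)) = 972*(((4 - 2) - 3)*9/(((4 - 2) - 3) - 4)) = 972*((2 - 3)*9/((2 - 3) - 4)) = 972*(-1*9/(-1 - 4)) = 972*(-1*9/(-5)) = 972*(-1*(-⅕)*9) = 972*(9/5) = 8748/5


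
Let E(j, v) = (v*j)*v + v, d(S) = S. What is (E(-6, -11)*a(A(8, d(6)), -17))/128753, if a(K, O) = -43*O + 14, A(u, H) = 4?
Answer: -549065/128753 ≈ -4.2645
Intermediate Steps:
E(j, v) = v + j*v² (E(j, v) = (j*v)*v + v = j*v² + v = v + j*v²)
a(K, O) = 14 - 43*O
(E(-6, -11)*a(A(8, d(6)), -17))/128753 = ((-11*(1 - 6*(-11)))*(14 - 43*(-17)))/128753 = ((-11*(1 + 66))*(14 + 731))*(1/128753) = (-11*67*745)*(1/128753) = -737*745*(1/128753) = -549065*1/128753 = -549065/128753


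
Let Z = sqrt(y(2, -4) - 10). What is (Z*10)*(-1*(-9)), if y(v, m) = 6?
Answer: 180*I ≈ 180.0*I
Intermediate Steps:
Z = 2*I (Z = sqrt(6 - 10) = sqrt(-4) = 2*I ≈ 2.0*I)
(Z*10)*(-1*(-9)) = ((2*I)*10)*(-1*(-9)) = (20*I)*9 = 180*I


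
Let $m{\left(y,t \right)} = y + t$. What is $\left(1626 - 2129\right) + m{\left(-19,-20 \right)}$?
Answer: $-542$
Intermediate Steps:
$m{\left(y,t \right)} = t + y$
$\left(1626 - 2129\right) + m{\left(-19,-20 \right)} = \left(1626 - 2129\right) - 39 = -503 - 39 = -542$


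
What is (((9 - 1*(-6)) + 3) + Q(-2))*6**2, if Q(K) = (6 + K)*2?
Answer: 936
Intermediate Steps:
Q(K) = 12 + 2*K
(((9 - 1*(-6)) + 3) + Q(-2))*6**2 = (((9 - 1*(-6)) + 3) + (12 + 2*(-2)))*6**2 = (((9 + 6) + 3) + (12 - 4))*36 = ((15 + 3) + 8)*36 = (18 + 8)*36 = 26*36 = 936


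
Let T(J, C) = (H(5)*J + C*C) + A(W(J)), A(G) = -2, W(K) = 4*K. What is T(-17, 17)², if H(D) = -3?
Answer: 114244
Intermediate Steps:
T(J, C) = -2 + C² - 3*J (T(J, C) = (-3*J + C*C) - 2 = (-3*J + C²) - 2 = (C² - 3*J) - 2 = -2 + C² - 3*J)
T(-17, 17)² = (-2 + 17² - 3*(-17))² = (-2 + 289 + 51)² = 338² = 114244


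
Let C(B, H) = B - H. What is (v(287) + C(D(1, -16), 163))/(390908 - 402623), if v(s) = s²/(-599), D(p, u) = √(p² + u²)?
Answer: 60002/2339095 - √257/11715 ≈ 0.024283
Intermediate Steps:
v(s) = -s²/599 (v(s) = s²*(-1/599) = -s²/599)
(v(287) + C(D(1, -16), 163))/(390908 - 402623) = (-1/599*287² + (√(1² + (-16)²) - 1*163))/(390908 - 402623) = (-1/599*82369 + (√(1 + 256) - 163))/(-11715) = (-82369/599 + (√257 - 163))*(-1/11715) = (-82369/599 + (-163 + √257))*(-1/11715) = (-180006/599 + √257)*(-1/11715) = 60002/2339095 - √257/11715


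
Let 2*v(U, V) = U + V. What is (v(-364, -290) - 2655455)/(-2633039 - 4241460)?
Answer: 2655782/6874499 ≈ 0.38632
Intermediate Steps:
v(U, V) = U/2 + V/2 (v(U, V) = (U + V)/2 = U/2 + V/2)
(v(-364, -290) - 2655455)/(-2633039 - 4241460) = (((½)*(-364) + (½)*(-290)) - 2655455)/(-2633039 - 4241460) = ((-182 - 145) - 2655455)/(-6874499) = (-327 - 2655455)*(-1/6874499) = -2655782*(-1/6874499) = 2655782/6874499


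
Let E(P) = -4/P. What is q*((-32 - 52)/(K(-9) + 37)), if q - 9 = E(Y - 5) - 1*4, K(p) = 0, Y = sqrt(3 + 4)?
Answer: -1540/111 - 56*sqrt(7)/111 ≈ -15.209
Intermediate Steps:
Y = sqrt(7) ≈ 2.6458
q = 5 - 4/(-5 + sqrt(7)) (q = 9 + (-4/(sqrt(7) - 5) - 1*4) = 9 + (-4/(-5 + sqrt(7)) - 4) = 9 + (-4 - 4/(-5 + sqrt(7))) = 5 - 4/(-5 + sqrt(7)) ≈ 6.6991)
q*((-32 - 52)/(K(-9) + 37)) = (55/9 + 2*sqrt(7)/9)*((-32 - 52)/(0 + 37)) = (55/9 + 2*sqrt(7)/9)*(-84/37) = -1540/111 - 56*sqrt(7)/111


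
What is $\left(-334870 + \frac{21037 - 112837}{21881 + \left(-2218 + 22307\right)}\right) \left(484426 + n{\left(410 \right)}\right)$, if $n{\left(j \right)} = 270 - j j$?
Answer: $- \frac{148320853809240}{1399} \approx -1.0602 \cdot 10^{11}$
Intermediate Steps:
$n{\left(j \right)} = 270 - j^{2}$
$\left(-334870 + \frac{21037 - 112837}{21881 + \left(-2218 + 22307\right)}\right) \left(484426 + n{\left(410 \right)}\right) = \left(-334870 + \frac{21037 - 112837}{21881 + \left(-2218 + 22307\right)}\right) \left(484426 + \left(270 - 410^{2}\right)\right) = \left(-334870 - \frac{91800}{21881 + 20089}\right) \left(484426 + \left(270 - 168100\right)\right) = \left(-334870 - \frac{91800}{41970}\right) \left(484426 + \left(270 - 168100\right)\right) = \left(-334870 - \frac{3060}{1399}\right) \left(484426 - 167830\right) = \left(-334870 - \frac{3060}{1399}\right) 316596 = \left(- \frac{468486190}{1399}\right) 316596 = - \frac{148320853809240}{1399}$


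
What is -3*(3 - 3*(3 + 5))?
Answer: 63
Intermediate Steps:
-3*(3 - 3*(3 + 5)) = -3*(3 - 3*8) = -3*(3 - 24) = -3*(-21) = 63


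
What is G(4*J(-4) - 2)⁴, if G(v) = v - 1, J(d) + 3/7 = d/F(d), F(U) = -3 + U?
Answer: 83521/2401 ≈ 34.786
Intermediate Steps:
J(d) = -3/7 + d/(-3 + d)
G(v) = -1 + v
G(4*J(-4) - 2)⁴ = (-1 + (4*((9 + 4*(-4))/(7*(-3 - 4))) - 2))⁴ = (-1 + (4*((⅐)*(9 - 16)/(-7)) - 2))⁴ = (-1 + (4*((⅐)*(-⅐)*(-7)) - 2))⁴ = (-1 + (4*(⅐) - 2))⁴ = (-1 + (4/7 - 2))⁴ = (-1 - 10/7)⁴ = (-17/7)⁴ = 83521/2401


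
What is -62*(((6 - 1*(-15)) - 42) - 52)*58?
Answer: 262508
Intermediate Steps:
-62*(((6 - 1*(-15)) - 42) - 52)*58 = -62*(((6 + 15) - 42) - 52)*58 = -62*((21 - 42) - 52)*58 = -62*(-21 - 52)*58 = -62*(-73)*58 = 4526*58 = 262508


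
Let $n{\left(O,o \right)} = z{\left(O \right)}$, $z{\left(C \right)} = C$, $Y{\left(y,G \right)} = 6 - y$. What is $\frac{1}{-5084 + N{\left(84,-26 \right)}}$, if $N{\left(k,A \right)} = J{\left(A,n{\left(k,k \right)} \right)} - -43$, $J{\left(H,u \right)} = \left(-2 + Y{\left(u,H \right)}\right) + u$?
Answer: $- \frac{1}{5037} \approx -0.00019853$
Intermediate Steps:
$n{\left(O,o \right)} = O$
$J{\left(H,u \right)} = 4$ ($J{\left(H,u \right)} = \left(-2 - \left(-6 + u\right)\right) + u = \left(4 - u\right) + u = 4$)
$N{\left(k,A \right)} = 47$ ($N{\left(k,A \right)} = 4 - -43 = 4 + 43 = 47$)
$\frac{1}{-5084 + N{\left(84,-26 \right)}} = \frac{1}{-5084 + 47} = \frac{1}{-5037} = - \frac{1}{5037}$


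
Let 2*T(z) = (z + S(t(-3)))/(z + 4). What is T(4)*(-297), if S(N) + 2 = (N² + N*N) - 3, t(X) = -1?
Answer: -297/16 ≈ -18.563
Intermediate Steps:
S(N) = -5 + 2*N² (S(N) = -2 + ((N² + N*N) - 3) = -2 + ((N² + N²) - 3) = -2 + (2*N² - 3) = -2 + (-3 + 2*N²) = -5 + 2*N²)
T(z) = (-3 + z)/(2*(4 + z)) (T(z) = ((z + (-5 + 2*(-1)²))/(z + 4))/2 = ((z + (-5 + 2*1))/(4 + z))/2 = ((z + (-5 + 2))/(4 + z))/2 = ((z - 3)/(4 + z))/2 = ((-3 + z)/(4 + z))/2 = (-3 + z)/(2*(4 + z)))
T(4)*(-297) = ((-3 + 4)/(2*(4 + 4)))*(-297) = ((½)*1/8)*(-297) = ((½)*(⅛)*1)*(-297) = (1/16)*(-297) = -297/16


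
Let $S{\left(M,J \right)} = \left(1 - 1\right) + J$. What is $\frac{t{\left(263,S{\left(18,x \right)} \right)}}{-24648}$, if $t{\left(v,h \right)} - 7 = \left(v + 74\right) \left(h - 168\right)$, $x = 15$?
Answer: $\frac{25777}{12324} \approx 2.0916$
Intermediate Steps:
$S{\left(M,J \right)} = J$ ($S{\left(M,J \right)} = 0 + J = J$)
$t{\left(v,h \right)} = 7 + \left(-168 + h\right) \left(74 + v\right)$ ($t{\left(v,h \right)} = 7 + \left(v + 74\right) \left(h - 168\right) = 7 + \left(74 + v\right) \left(-168 + h\right) = 7 + \left(-168 + h\right) \left(74 + v\right)$)
$\frac{t{\left(263,S{\left(18,x \right)} \right)}}{-24648} = \frac{-12425 - 44184 + 74 \cdot 15 + 15 \cdot 263}{-24648} = \left(-12425 - 44184 + 1110 + 3945\right) \left(- \frac{1}{24648}\right) = \left(-51554\right) \left(- \frac{1}{24648}\right) = \frac{25777}{12324}$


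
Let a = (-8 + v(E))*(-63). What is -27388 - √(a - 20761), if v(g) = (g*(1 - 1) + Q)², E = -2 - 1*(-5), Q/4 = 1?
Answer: -27388 - I*√21265 ≈ -27388.0 - 145.83*I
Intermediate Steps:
Q = 4 (Q = 4*1 = 4)
E = 3 (E = -2 + 5 = 3)
v(g) = 16 (v(g) = (g*(1 - 1) + 4)² = (g*0 + 4)² = (0 + 4)² = 4² = 16)
a = -504 (a = (-8 + 16)*(-63) = 8*(-63) = -504)
-27388 - √(a - 20761) = -27388 - √(-504 - 20761) = -27388 - √(-21265) = -27388 - I*√21265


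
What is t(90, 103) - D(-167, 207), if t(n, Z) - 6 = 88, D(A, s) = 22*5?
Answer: -16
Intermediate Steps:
D(A, s) = 110
t(n, Z) = 94 (t(n, Z) = 6 + 88 = 94)
t(90, 103) - D(-167, 207) = 94 - 1*110 = 94 - 110 = -16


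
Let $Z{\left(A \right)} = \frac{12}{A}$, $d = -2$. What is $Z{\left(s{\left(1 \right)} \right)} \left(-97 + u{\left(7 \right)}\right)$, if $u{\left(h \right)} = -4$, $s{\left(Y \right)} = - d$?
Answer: $-606$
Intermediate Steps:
$s{\left(Y \right)} = 2$ ($s{\left(Y \right)} = \left(-1\right) \left(-2\right) = 2$)
$Z{\left(s{\left(1 \right)} \right)} \left(-97 + u{\left(7 \right)}\right) = \frac{12}{2} \left(-97 - 4\right) = 12 \cdot \frac{1}{2} \left(-101\right) = 6 \left(-101\right) = -606$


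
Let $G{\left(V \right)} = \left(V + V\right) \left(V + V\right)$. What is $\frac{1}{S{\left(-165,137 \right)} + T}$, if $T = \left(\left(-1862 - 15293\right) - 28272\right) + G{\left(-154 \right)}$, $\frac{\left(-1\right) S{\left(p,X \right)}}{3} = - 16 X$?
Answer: $\frac{1}{56013} \approx 1.7853 \cdot 10^{-5}$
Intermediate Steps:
$S{\left(p,X \right)} = 48 X$ ($S{\left(p,X \right)} = - 3 \left(- 16 X\right) = 48 X$)
$G{\left(V \right)} = 4 V^{2}$ ($G{\left(V \right)} = 2 V 2 V = 4 V^{2}$)
$T = 49437$ ($T = \left(\left(-1862 - 15293\right) - 28272\right) + 4 \left(-154\right)^{2} = \left(-17155 - 28272\right) + 4 \cdot 23716 = -45427 + 94864 = 49437$)
$\frac{1}{S{\left(-165,137 \right)} + T} = \frac{1}{48 \cdot 137 + 49437} = \frac{1}{6576 + 49437} = \frac{1}{56013}$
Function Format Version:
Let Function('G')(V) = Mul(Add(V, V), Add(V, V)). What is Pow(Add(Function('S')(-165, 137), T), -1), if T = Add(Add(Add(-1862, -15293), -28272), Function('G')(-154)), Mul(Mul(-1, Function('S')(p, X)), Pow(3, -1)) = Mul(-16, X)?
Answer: Rational(1, 56013) ≈ 1.7853e-5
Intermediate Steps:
Function('S')(p, X) = Mul(48, X) (Function('S')(p, X) = Mul(-3, Mul(-16, X)) = Mul(48, X))
Function('G')(V) = Mul(4, Pow(V, 2)) (Function('G')(V) = Mul(Mul(2, V), Mul(2, V)) = Mul(4, Pow(V, 2)))
T = 49437 (T = Add(Add(Add(-1862, -15293), -28272), Mul(4, Pow(-154, 2))) = Add(Add(-17155, -28272), Mul(4, 23716)) = Add(-45427, 94864) = 49437)
Pow(Add(Function('S')(-165, 137), T), -1) = Pow(Add(Mul(48, 137), 49437), -1) = Pow(Add(6576, 49437), -1) = Pow(56013, -1) = Rational(1, 56013)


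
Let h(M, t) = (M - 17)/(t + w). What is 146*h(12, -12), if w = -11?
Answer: 730/23 ≈ 31.739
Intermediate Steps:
h(M, t) = (-17 + M)/(-11 + t) (h(M, t) = (M - 17)/(t - 11) = (-17 + M)/(-11 + t))
146*h(12, -12) = 146*((-17 + 12)/(-11 - 12)) = 146*(-5/(-23)) = 146*(-1/23*(-5)) = 146*(5/23) = 730/23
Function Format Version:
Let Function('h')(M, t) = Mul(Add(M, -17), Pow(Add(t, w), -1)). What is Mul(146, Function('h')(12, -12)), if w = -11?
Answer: Rational(730, 23) ≈ 31.739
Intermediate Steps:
Function('h')(M, t) = Mul(Pow(Add(-11, t), -1), Add(-17, M)) (Function('h')(M, t) = Mul(Add(M, -17), Pow(Add(t, -11), -1)) = Mul(Add(-17, M), Pow(Add(-11, t), -1)) = Mul(Pow(Add(-11, t), -1), Add(-17, M)))
Mul(146, Function('h')(12, -12)) = Mul(146, Mul(Pow(Add(-11, -12), -1), Add(-17, 12))) = Mul(146, Mul(Pow(-23, -1), -5)) = Mul(146, Mul(Rational(-1, 23), -5)) = Mul(146, Rational(5, 23)) = Rational(730, 23)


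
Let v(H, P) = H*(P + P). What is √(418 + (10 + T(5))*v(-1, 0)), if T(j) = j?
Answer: √418 ≈ 20.445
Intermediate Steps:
v(H, P) = 2*H*P (v(H, P) = H*(2*P) = 2*H*P)
√(418 + (10 + T(5))*v(-1, 0)) = √(418 + (10 + 5)*(2*(-1)*0)) = √(418 + 15*0) = √(418 + 0) = √418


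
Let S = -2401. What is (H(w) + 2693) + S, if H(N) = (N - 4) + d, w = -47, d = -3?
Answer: 238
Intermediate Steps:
H(N) = -7 + N (H(N) = (N - 4) - 3 = (-4 + N) - 3 = -7 + N)
(H(w) + 2693) + S = ((-7 - 47) + 2693) - 2401 = (-54 + 2693) - 2401 = 2639 - 2401 = 238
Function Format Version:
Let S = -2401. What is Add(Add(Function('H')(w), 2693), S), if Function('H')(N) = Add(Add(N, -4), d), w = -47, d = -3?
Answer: 238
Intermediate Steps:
Function('H')(N) = Add(-7, N) (Function('H')(N) = Add(Add(N, -4), -3) = Add(Add(-4, N), -3) = Add(-7, N))
Add(Add(Function('H')(w), 2693), S) = Add(Add(Add(-7, -47), 2693), -2401) = Add(Add(-54, 2693), -2401) = Add(2639, -2401) = 238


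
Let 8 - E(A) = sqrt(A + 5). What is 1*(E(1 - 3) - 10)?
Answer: -2 - sqrt(3) ≈ -3.7321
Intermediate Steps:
E(A) = 8 - sqrt(5 + A) (E(A) = 8 - sqrt(A + 5) = 8 - sqrt(5 + A))
1*(E(1 - 3) - 10) = 1*((8 - sqrt(5 + (1 - 3))) - 10) = 1*((8 - sqrt(5 - 2)) - 10) = 1*((8 - sqrt(3)) - 10) = 1*(-2 - sqrt(3)) = -2 - sqrt(3)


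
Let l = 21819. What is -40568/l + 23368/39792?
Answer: -46017311/36175902 ≈ -1.2720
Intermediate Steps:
-40568/l + 23368/39792 = -40568/21819 + 23368/39792 = -40568*1/21819 + 23368*(1/39792) = -40568/21819 + 2921/4974 = -46017311/36175902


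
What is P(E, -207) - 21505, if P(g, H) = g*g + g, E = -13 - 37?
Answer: -19055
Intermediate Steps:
E = -50
P(g, H) = g + g**2 (P(g, H) = g**2 + g = g + g**2)
P(E, -207) - 21505 = -50*(1 - 50) - 21505 = -50*(-49) - 21505 = 2450 - 21505 = -19055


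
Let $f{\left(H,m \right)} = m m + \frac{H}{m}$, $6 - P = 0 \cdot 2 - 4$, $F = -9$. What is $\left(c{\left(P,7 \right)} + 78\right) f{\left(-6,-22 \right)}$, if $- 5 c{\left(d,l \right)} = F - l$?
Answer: $\frac{2162762}{55} \approx 39323.0$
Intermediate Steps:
$P = 10$ ($P = 6 - \left(0 \cdot 2 - 4\right) = 6 - \left(0 - 4\right) = 6 - -4 = 6 + 4 = 10$)
$c{\left(d,l \right)} = \frac{9}{5} + \frac{l}{5}$ ($c{\left(d,l \right)} = - \frac{-9 - l}{5} = \frac{9}{5} + \frac{l}{5}$)
$f{\left(H,m \right)} = m^{2} + \frac{H}{m}$
$\left(c{\left(P,7 \right)} + 78\right) f{\left(-6,-22 \right)} = \left(\left(\frac{9}{5} + \frac{1}{5} \cdot 7\right) + 78\right) \frac{-6 + \left(-22\right)^{3}}{-22} = \left(\left(\frac{9}{5} + \frac{7}{5}\right) + 78\right) \left(- \frac{-6 - 10648}{22}\right) = \left(\frac{16}{5} + 78\right) \left(\left(- \frac{1}{22}\right) \left(-10654\right)\right) = \frac{406}{5} \cdot \frac{5327}{11} = \frac{2162762}{55}$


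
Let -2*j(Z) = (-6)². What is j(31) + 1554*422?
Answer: 655770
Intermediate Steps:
j(Z) = -18 (j(Z) = -½*(-6)² = -½*36 = -18)
j(31) + 1554*422 = -18 + 1554*422 = -18 + 655788 = 655770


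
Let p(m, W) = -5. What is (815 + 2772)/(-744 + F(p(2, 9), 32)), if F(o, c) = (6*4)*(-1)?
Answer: -3587/768 ≈ -4.6706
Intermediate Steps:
F(o, c) = -24 (F(o, c) = 24*(-1) = -24)
(815 + 2772)/(-744 + F(p(2, 9), 32)) = (815 + 2772)/(-744 - 24) = 3587/(-768) = 3587*(-1/768) = -3587/768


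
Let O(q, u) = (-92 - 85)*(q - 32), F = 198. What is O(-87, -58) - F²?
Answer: -18141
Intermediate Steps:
O(q, u) = 5664 - 177*q (O(q, u) = -177*(-32 + q) = 5664 - 177*q)
O(-87, -58) - F² = (5664 - 177*(-87)) - 1*198² = (5664 + 15399) - 1*39204 = 21063 - 39204 = -18141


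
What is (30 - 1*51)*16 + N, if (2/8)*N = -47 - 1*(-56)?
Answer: -300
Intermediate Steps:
N = 36 (N = 4*(-47 - 1*(-56)) = 4*(-47 + 56) = 4*9 = 36)
(30 - 1*51)*16 + N = (30 - 1*51)*16 + 36 = (30 - 51)*16 + 36 = -21*16 + 36 = -336 + 36 = -300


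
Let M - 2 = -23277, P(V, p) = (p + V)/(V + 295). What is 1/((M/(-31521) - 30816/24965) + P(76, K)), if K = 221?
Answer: 2195097555/668555578 ≈ 3.2833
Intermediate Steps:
P(V, p) = (V + p)/(295 + V)
M = -23275 (M = 2 - 23277 = -23275)
1/((M/(-31521) - 30816/24965) + P(76, K)) = 1/((-23275/(-31521) - 30816/24965) + (76 + 221)/(295 + 76)) = 1/((-23275*(-1/31521) - 30816*1/24965) + 297/371) = 1/((175/237 - 30816/24965) + (1/371)*297) = 1/(-2934517/5916705 + 297/371) = 1/(668555578/2195097555) = 2195097555/668555578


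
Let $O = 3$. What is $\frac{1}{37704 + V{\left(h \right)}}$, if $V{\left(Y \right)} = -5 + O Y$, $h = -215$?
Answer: $\frac{1}{37054} \approx 2.6988 \cdot 10^{-5}$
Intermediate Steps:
$V{\left(Y \right)} = -5 + 3 Y$
$\frac{1}{37704 + V{\left(h \right)}} = \frac{1}{37704 + \left(-5 + 3 \left(-215\right)\right)} = \frac{1}{37704 - 650} = \frac{1}{37054}$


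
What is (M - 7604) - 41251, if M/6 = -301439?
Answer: -1857489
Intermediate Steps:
M = -1808634 (M = 6*(-301439) = -1808634)
(M - 7604) - 41251 = (-1808634 - 7604) - 41251 = -1816238 - 41251 = -1857489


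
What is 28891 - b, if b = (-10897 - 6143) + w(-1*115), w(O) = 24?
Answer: 45907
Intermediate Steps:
b = -17016 (b = (-10897 - 6143) + 24 = -17040 + 24 = -17016)
28891 - b = 28891 - 1*(-17016) = 28891 + 17016 = 45907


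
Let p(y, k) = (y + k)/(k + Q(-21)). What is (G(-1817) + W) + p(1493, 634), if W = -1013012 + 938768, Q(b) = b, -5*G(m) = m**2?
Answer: -2251359982/3065 ≈ -7.3454e+5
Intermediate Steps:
G(m) = -m**2/5
p(y, k) = (k + y)/(-21 + k) (p(y, k) = (y + k)/(k - 21) = (k + y)/(-21 + k))
W = -74244
(G(-1817) + W) + p(1493, 634) = (-1/5*(-1817)**2 - 74244) + (634 + 1493)/(-21 + 634) = (-1/5*3301489 - 74244) + 2127/613 = (-3301489/5 - 74244) + (1/613)*2127 = -3672709/5 + 2127/613 = -2251359982/3065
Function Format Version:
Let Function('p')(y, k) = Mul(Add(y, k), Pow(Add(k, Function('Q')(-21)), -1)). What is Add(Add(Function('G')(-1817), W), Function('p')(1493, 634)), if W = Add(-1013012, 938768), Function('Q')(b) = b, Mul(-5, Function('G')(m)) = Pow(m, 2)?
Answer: Rational(-2251359982, 3065) ≈ -7.3454e+5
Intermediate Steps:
Function('G')(m) = Mul(Rational(-1, 5), Pow(m, 2))
Function('p')(y, k) = Mul(Pow(Add(-21, k), -1), Add(k, y)) (Function('p')(y, k) = Mul(Add(y, k), Pow(Add(k, -21), -1)) = Mul(Add(k, y), Pow(Add(-21, k), -1)) = Mul(Pow(Add(-21, k), -1), Add(k, y)))
W = -74244
Add(Add(Function('G')(-1817), W), Function('p')(1493, 634)) = Add(Add(Mul(Rational(-1, 5), Pow(-1817, 2)), -74244), Mul(Pow(Add(-21, 634), -1), Add(634, 1493))) = Add(Add(Mul(Rational(-1, 5), 3301489), -74244), Mul(Pow(613, -1), 2127)) = Add(Add(Rational(-3301489, 5), -74244), Mul(Rational(1, 613), 2127)) = Add(Rational(-3672709, 5), Rational(2127, 613)) = Rational(-2251359982, 3065)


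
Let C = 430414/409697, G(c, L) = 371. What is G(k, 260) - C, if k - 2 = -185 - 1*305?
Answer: 151567173/409697 ≈ 369.95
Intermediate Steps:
k = -488 (k = 2 + (-185 - 1*305) = 2 + (-185 - 305) = 2 - 490 = -488)
C = 430414/409697 (C = 430414*(1/409697) = 430414/409697 ≈ 1.0506)
G(k, 260) - C = 371 - 1*430414/409697 = 371 - 430414/409697 = 151567173/409697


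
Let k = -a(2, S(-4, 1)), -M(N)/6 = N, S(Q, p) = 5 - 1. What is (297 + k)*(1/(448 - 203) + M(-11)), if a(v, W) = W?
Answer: 4738103/245 ≈ 19339.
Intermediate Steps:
S(Q, p) = 4
M(N) = -6*N
k = -4 (k = -1*4 = -4)
(297 + k)*(1/(448 - 203) + M(-11)) = (297 - 4)*(1/(448 - 203) - 6*(-11)) = 293*(1/245 + 66) = 293*(16171/245) = 4738103/245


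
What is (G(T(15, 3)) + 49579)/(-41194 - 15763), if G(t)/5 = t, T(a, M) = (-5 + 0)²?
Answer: -49704/56957 ≈ -0.87266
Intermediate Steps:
T(a, M) = 25 (T(a, M) = (-5)² = 25)
G(t) = 5*t
(G(T(15, 3)) + 49579)/(-41194 - 15763) = (5*25 + 49579)/(-41194 - 15763) = (125 + 49579)/(-56957) = 49704*(-1/56957) = -49704/56957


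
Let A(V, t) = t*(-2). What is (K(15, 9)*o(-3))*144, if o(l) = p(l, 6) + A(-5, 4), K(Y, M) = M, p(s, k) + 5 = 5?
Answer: -10368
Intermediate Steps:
p(s, k) = 0 (p(s, k) = -5 + 5 = 0)
A(V, t) = -2*t
o(l) = -8 (o(l) = 0 - 2*4 = 0 - 8 = -8)
(K(15, 9)*o(-3))*144 = (9*(-8))*144 = -72*144 = -10368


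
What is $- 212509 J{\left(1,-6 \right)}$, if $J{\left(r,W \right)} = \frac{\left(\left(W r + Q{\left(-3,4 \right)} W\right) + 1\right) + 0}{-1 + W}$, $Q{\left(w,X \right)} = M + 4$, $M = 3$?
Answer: $- \frac{9987923}{7} \approx -1.4268 \cdot 10^{6}$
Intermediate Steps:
$Q{\left(w,X \right)} = 7$ ($Q{\left(w,X \right)} = 3 + 4 = 7$)
$J{\left(r,W \right)} = \frac{1 + 7 W + W r}{-1 + W}$ ($J{\left(r,W \right)} = \frac{\left(\left(W r + 7 W\right) + 1\right) + 0}{-1 + W} = \frac{\left(\left(7 W + W r\right) + 1\right) + 0}{-1 + W} = \frac{\left(1 + 7 W + W r\right) + 0}{-1 + W} = \frac{1 + 7 W + W r}{-1 + W}$)
$- 212509 J{\left(1,-6 \right)} = - 212509 \frac{1 + 7 \left(-6\right) - 6}{-1 - 6} = - 212509 \frac{1 - 42 - 6}{-7} = - 212509 \left(\left(- \frac{1}{7}\right) \left(-47\right)\right) = \left(-212509\right) \frac{47}{7} = - \frac{9987923}{7}$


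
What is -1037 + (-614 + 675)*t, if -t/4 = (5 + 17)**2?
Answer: -119133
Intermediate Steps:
t = -1936 (t = -4*(5 + 17)**2 = -4*22**2 = -4*484 = -1936)
-1037 + (-614 + 675)*t = -1037 + (-614 + 675)*(-1936) = -1037 + 61*(-1936) = -1037 - 118096 = -119133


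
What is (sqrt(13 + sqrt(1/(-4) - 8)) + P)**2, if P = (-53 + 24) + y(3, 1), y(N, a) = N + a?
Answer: (50 - sqrt(2)*sqrt(26 + I*sqrt(33)))**2/4 ≈ 456.64 - 16.924*I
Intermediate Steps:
P = -25 (P = (-53 + 24) + (3 + 1) = -29 + 4 = -25)
(sqrt(13 + sqrt(1/(-4) - 8)) + P)**2 = (sqrt(13 + sqrt(1/(-4) - 8)) - 25)**2 = (sqrt(13 + sqrt(-1/4 - 8)) - 25)**2 = (sqrt(13 + sqrt(-33/4)) - 25)**2 = (sqrt(13 + I*sqrt(33)/2) - 25)**2 = (-25 + sqrt(13 + I*sqrt(33)/2))**2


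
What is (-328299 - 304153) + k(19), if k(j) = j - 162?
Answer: -632595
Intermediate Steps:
k(j) = -162 + j
(-328299 - 304153) + k(19) = (-328299 - 304153) + (-162 + 19) = -632452 - 143 = -632595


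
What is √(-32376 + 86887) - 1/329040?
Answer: -1/329040 + 19*√151 ≈ 233.48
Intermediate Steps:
√(-32376 + 86887) - 1/329040 = √54511 - 1*1/329040 = 19*√151 - 1/329040 = -1/329040 + 19*√151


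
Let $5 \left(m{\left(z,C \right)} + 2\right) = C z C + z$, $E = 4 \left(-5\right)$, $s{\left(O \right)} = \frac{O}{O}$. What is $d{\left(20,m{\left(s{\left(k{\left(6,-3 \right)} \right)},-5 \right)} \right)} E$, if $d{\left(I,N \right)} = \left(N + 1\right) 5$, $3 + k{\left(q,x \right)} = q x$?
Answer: $-420$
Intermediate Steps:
$k{\left(q,x \right)} = -3 + q x$
$s{\left(O \right)} = 1$
$E = -20$
$m{\left(z,C \right)} = -2 + \frac{z}{5} + \frac{z C^{2}}{5}$ ($m{\left(z,C \right)} = -2 + \frac{C z C + z}{5} = -2 + \frac{z C^{2} + z}{5} = -2 + \frac{z + z C^{2}}{5} = -2 + \left(\frac{z}{5} + \frac{z C^{2}}{5}\right) = -2 + \frac{z}{5} + \frac{z C^{2}}{5}$)
$d{\left(I,N \right)} = 5 + 5 N$ ($d{\left(I,N \right)} = \left(1 + N\right) 5 = 5 + 5 N$)
$d{\left(20,m{\left(s{\left(k{\left(6,-3 \right)} \right)},-5 \right)} \right)} E = \left(5 + 5 \left(-2 + \frac{1}{5} \cdot 1 + \frac{1}{5} \cdot 1 \left(-5\right)^{2}\right)\right) \left(-20\right) = \left(5 + 5 \left(-2 + \frac{1}{5} + \frac{1}{5} \cdot 1 \cdot 25\right)\right) \left(-20\right) = \left(5 + 5 \left(-2 + \frac{1}{5} + 5\right)\right) \left(-20\right) = \left(5 + 5 \cdot \frac{16}{5}\right) \left(-20\right) = \left(5 + 16\right) \left(-20\right) = 21 \left(-20\right) = -420$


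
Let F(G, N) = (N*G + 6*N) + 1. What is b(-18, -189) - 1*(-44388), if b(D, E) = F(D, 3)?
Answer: 44353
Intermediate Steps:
F(G, N) = 1 + 6*N + G*N (F(G, N) = (G*N + 6*N) + 1 = (6*N + G*N) + 1 = 1 + 6*N + G*N)
b(D, E) = 19 + 3*D (b(D, E) = 1 + 6*3 + D*3 = 1 + 18 + 3*D = 19 + 3*D)
b(-18, -189) - 1*(-44388) = (19 + 3*(-18)) - 1*(-44388) = (19 - 54) + 44388 = -35 + 44388 = 44353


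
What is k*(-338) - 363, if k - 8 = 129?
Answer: -46669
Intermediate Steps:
k = 137 (k = 8 + 129 = 137)
k*(-338) - 363 = 137*(-338) - 363 = -46306 - 363 = -46669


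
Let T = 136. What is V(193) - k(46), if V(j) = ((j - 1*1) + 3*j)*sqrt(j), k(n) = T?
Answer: -136 + 771*sqrt(193) ≈ 10575.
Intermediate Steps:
k(n) = 136
V(j) = sqrt(j)*(-1 + 4*j) (V(j) = ((j - 1) + 3*j)*sqrt(j) = ((-1 + j) + 3*j)*sqrt(j) = (-1 + 4*j)*sqrt(j) = sqrt(j)*(-1 + 4*j))
V(193) - k(46) = sqrt(193)*(-1 + 4*193) - 1*136 = sqrt(193)*(-1 + 772) - 136 = sqrt(193)*771 - 136 = 771*sqrt(193) - 136 = -136 + 771*sqrt(193)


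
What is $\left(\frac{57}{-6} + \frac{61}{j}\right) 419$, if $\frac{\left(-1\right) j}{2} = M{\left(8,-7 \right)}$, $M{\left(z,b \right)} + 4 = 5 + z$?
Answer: $- \frac{48604}{9} \approx -5400.4$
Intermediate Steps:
$M{\left(z,b \right)} = 1 + z$ ($M{\left(z,b \right)} = -4 + \left(5 + z\right) = 1 + z$)
$j = -18$ ($j = - 2 \left(1 + 8\right) = \left(-2\right) 9 = -18$)
$\left(\frac{57}{-6} + \frac{61}{j}\right) 419 = \left(\frac{57}{-6} + \frac{61}{-18}\right) 419 = \left(57 \left(- \frac{1}{6}\right) + 61 \left(- \frac{1}{18}\right)\right) 419 = \left(- \frac{19}{2} - \frac{61}{18}\right) 419 = \left(- \frac{116}{9}\right) 419 = - \frac{48604}{9}$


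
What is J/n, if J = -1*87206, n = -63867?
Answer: 87206/63867 ≈ 1.3654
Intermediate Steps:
J = -87206
J/n = -87206/(-63867) = -87206*(-1/63867) = 87206/63867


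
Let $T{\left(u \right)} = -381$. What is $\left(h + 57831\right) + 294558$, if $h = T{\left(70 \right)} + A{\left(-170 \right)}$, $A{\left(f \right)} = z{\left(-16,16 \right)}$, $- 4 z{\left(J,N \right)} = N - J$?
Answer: $352000$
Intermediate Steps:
$z{\left(J,N \right)} = - \frac{N}{4} + \frac{J}{4}$ ($z{\left(J,N \right)} = - \frac{N - J}{4} = - \frac{N}{4} + \frac{J}{4}$)
$A{\left(f \right)} = -8$ ($A{\left(f \right)} = \left(- \frac{1}{4}\right) 16 + \frac{1}{4} \left(-16\right) = -4 - 4 = -8$)
$h = -389$ ($h = -381 - 8 = -389$)
$\left(h + 57831\right) + 294558 = \left(-389 + 57831\right) + 294558 = 57442 + 294558 = 352000$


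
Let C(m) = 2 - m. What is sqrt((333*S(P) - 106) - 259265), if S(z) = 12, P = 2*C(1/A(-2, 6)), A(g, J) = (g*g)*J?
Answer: 15*I*sqrt(1135) ≈ 505.35*I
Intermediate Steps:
A(g, J) = J*g**2 (A(g, J) = g**2*J = J*g**2)
P = 47/12 (P = 2*(2 - 1/(6*(-2)**2)) = 2*(2 - 1/(6*4)) = 2*(2 - 1/24) = 2*(47/24) = 47/12 ≈ 3.9167)
sqrt((333*S(P) - 106) - 259265) = sqrt((333*12 - 106) - 259265) = sqrt((3996 - 106) - 259265) = sqrt(3890 - 259265) = sqrt(-255375) = 15*I*sqrt(1135)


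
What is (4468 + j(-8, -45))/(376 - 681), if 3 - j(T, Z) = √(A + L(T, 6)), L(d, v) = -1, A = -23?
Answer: -4471/305 + 2*I*√6/305 ≈ -14.659 + 0.016062*I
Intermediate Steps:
j(T, Z) = 3 - 2*I*√6 (j(T, Z) = 3 - √(-23 - 1) = 3 - √(-24) = 3 - 2*I*√6)
(4468 + j(-8, -45))/(376 - 681) = (4468 + (3 - 2*I*√6))/(376 - 681) = (4471 - 2*I*√6)/(-305) = (4471 - 2*I*√6)*(-1/305) = -4471/305 + 2*I*√6/305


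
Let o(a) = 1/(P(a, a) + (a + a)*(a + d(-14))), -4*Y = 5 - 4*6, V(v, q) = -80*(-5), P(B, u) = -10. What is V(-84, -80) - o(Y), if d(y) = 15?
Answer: 568392/1421 ≈ 399.99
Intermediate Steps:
V(v, q) = 400
Y = 19/4 (Y = -(5 - 4*6)/4 = -(5 - 24)/4 = -¼*(-19) = 19/4 ≈ 4.7500)
o(a) = 1/(-10 + 2*a*(15 + a)) (o(a) = 1/(-10 + (a + a)*(a + 15)) = 1/(-10 + (2*a)*(15 + a)) = 1/(-10 + 2*a*(15 + a)))
V(-84, -80) - o(Y) = 400 - 1/(2*(-5 + (19/4)² + 15*(19/4))) = 400 - 1/(2*(-5 + 361/16 + 285/4)) = 400 - 1/(2*1421/16) = 400 - 16/(2*1421) = 400 - 1*8/1421 = 400 - 8/1421 = 568392/1421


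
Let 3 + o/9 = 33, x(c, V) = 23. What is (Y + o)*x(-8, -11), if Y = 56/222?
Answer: 689954/111 ≈ 6215.8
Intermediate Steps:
o = 270 (o = -27 + 9*33 = -27 + 297 = 270)
Y = 28/111 (Y = 56*(1/222) = 28/111 ≈ 0.25225)
(Y + o)*x(-8, -11) = (28/111 + 270)*23 = (29998/111)*23 = 689954/111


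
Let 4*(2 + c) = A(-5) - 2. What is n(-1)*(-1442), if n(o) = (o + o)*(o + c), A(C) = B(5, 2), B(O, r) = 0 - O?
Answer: -13699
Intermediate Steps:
B(O, r) = -O
A(C) = -5 (A(C) = -1*5 = -5)
c = -15/4 (c = -2 + (-5 - 2)/4 = -2 + (¼)*(-7) = -2 - 7/4 = -15/4 ≈ -3.7500)
n(o) = 2*o*(-15/4 + o) (n(o) = (o + o)*(o - 15/4) = (2*o)*(-15/4 + o) = 2*o*(-15/4 + o))
n(-1)*(-1442) = ((½)*(-1)*(-15 + 4*(-1)))*(-1442) = ((½)*(-1)*(-15 - 4))*(-1442) = ((½)*(-1)*(-19))*(-1442) = (19/2)*(-1442) = -13699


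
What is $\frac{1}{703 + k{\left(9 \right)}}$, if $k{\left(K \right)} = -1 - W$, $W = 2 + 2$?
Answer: $\frac{1}{698} \approx 0.0014327$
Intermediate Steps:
$W = 4$
$k{\left(K \right)} = -5$ ($k{\left(K \right)} = -1 - 4 = -5$)
$\frac{1}{703 + k{\left(9 \right)}} = \frac{1}{703 - 5} = \frac{1}{698}$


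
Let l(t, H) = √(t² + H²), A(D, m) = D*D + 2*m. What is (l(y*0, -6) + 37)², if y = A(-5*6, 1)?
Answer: 1849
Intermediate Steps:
A(D, m) = D² + 2*m
y = 902 (y = (-5*6)² + 2*1 = (-30)² + 2 = 900 + 2 = 902)
l(t, H) = √(H² + t²)
(l(y*0, -6) + 37)² = (√((-6)² + (902*0)²) + 37)² = (√(36 + 0²) + 37)² = (√(36 + 0) + 37)² = (√36 + 37)² = (6 + 37)² = 43² = 1849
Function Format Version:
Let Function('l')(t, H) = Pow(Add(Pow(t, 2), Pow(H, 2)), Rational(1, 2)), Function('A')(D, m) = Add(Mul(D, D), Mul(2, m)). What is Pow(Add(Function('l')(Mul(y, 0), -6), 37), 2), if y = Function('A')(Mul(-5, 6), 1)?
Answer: 1849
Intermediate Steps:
Function('A')(D, m) = Add(Pow(D, 2), Mul(2, m))
y = 902 (y = Add(Pow(Mul(-5, 6), 2), Mul(2, 1)) = Add(Pow(-30, 2), 2) = Add(900, 2) = 902)
Function('l')(t, H) = Pow(Add(Pow(H, 2), Pow(t, 2)), Rational(1, 2))
Pow(Add(Function('l')(Mul(y, 0), -6), 37), 2) = Pow(Add(Pow(Add(Pow(-6, 2), Pow(Mul(902, 0), 2)), Rational(1, 2)), 37), 2) = Pow(Add(Pow(Add(36, Pow(0, 2)), Rational(1, 2)), 37), 2) = Pow(Add(Pow(Add(36, 0), Rational(1, 2)), 37), 2) = Pow(Add(Pow(36, Rational(1, 2)), 37), 2) = Pow(Add(6, 37), 2) = Pow(43, 2) = 1849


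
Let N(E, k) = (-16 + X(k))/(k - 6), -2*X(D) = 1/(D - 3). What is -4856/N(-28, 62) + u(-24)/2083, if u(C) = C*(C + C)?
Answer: 66842413312/3934787 ≈ 16988.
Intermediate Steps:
u(C) = 2*C**2 (u(C) = C*(2*C) = 2*C**2)
X(D) = -1/(2*(-3 + D)) (X(D) = -1/(2*(D - 3)) = -1/(2*(-3 + D)))
N(E, k) = (-16 - 1/(-6 + 2*k))/(-6 + k) (N(E, k) = (-16 - 1/(-6 + 2*k))/(k - 6) = (-16 - 1/(-6 + 2*k))/(-6 + k))
-4856/N(-28, 62) + u(-24)/2083 = -4856*2*(-6 + 62)*(-3 + 62)/(95 - 32*62) + (2*(-24)**2)/2083 = -4856*6608/(95 - 1984) + (2*576)*(1/2083) = -4856/((1/2)*(1/56)*(1/59)*(-1889)) + 1152*(1/2083) = -4856/(-1889/6608) + 1152/2083 = -4856*(-6608/1889) + 1152/2083 = 32088448/1889 + 1152/2083 = 66842413312/3934787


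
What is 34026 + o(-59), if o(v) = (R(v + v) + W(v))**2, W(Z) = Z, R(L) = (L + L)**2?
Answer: 3095509795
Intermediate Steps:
R(L) = 4*L**2 (R(L) = (2*L)**2 = 4*L**2)
o(v) = (v + 16*v**2)**2 (o(v) = (4*(v + v)**2 + v)**2 = (4*(2*v)**2 + v)**2 = (4*(4*v**2) + v)**2 = (16*v**2 + v)**2 = (v + 16*v**2)**2)
34026 + o(-59) = 34026 + (-59)**2*(1 + 16*(-59))**2 = 34026 + 3481*(1 - 944)**2 = 34026 + 3481*(-943)**2 = 34026 + 3481*889249 = 34026 + 3095475769 = 3095509795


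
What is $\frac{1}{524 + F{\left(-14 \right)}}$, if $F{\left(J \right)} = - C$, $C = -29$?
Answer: $\frac{1}{553} \approx 0.0018083$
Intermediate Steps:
$F{\left(J \right)} = 29$ ($F{\left(J \right)} = \left(-1\right) \left(-29\right) = 29$)
$\frac{1}{524 + F{\left(-14 \right)}} = \frac{1}{524 + 29} = \frac{1}{553}$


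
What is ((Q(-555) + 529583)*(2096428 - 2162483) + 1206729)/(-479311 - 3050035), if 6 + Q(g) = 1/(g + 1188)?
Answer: 22142341335853/2234076018 ≈ 9911.2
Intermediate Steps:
Q(g) = -6 + 1/(1188 + g) (Q(g) = -6 + 1/(g + 1188) = -6 + 1/(1188 + g))
((Q(-555) + 529583)*(2096428 - 2162483) + 1206729)/(-479311 - 3050035) = (((-7127 - 6*(-555))/(1188 - 555) + 529583)*(2096428 - 2162483) + 1206729)/(-479311 - 3050035) = (((-7127 + 3330)/633 + 529583)*(-66055) + 1206729)/(-3529346) = (((1/633)*(-3797) + 529583)*(-66055) + 1206729)*(-1/3529346) = ((-3797/633 + 529583)*(-66055) + 1206729)*(-1/3529346) = ((335222242/633)*(-66055) + 1206729)*(-1/3529346) = (-22143105195310/633 + 1206729)*(-1/3529346) = -22142341335853/633*(-1/3529346) = 22142341335853/2234076018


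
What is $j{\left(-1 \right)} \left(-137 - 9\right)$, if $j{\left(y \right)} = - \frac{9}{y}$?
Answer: $-1314$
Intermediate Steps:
$j{\left(-1 \right)} \left(-137 - 9\right) = - \frac{9}{-1} \left(-137 - 9\right) = \left(-9\right) \left(-1\right) \left(-146\right) = 9 \left(-146\right) = -1314$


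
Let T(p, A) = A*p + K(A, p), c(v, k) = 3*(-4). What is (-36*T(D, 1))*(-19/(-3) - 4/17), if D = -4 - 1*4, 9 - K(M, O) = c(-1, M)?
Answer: -48516/17 ≈ -2853.9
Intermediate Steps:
c(v, k) = -12
K(M, O) = 21 (K(M, O) = 9 - 1*(-12) = 9 + 12 = 21)
D = -8 (D = -4 - 4 = -8)
T(p, A) = 21 + A*p (T(p, A) = A*p + 21 = 21 + A*p)
(-36*T(D, 1))*(-19/(-3) - 4/17) = (-36*(21 + 1*(-8)))*(-19/(-3) - 4/17) = (-36*(21 - 8))*(-19*(-⅓) - 4*1/17) = (-36*13)*(19/3 - 4/17) = -468*311/51 = -48516/17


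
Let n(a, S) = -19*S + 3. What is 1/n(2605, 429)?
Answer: -1/8148 ≈ -0.00012273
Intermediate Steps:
n(a, S) = 3 - 19*S
1/n(2605, 429) = 1/(3 - 19*429) = 1/(3 - 8151) = 1/(-8148) = -1/8148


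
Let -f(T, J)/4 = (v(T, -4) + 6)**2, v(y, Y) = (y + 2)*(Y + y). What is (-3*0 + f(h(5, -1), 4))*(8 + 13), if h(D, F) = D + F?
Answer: -3024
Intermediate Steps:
v(y, Y) = (2 + y)*(Y + y)
f(T, J) = -4*(-2 + T**2 - 2*T)**2 (f(T, J) = -4*((T**2 + 2*(-4) + 2*T - 4*T) + 6)**2 = -4*((T**2 - 8 + 2*T - 4*T) + 6)**2 = -4*((-8 + T**2 - 2*T) + 6)**2 = -4*(-2 + T**2 - 2*T)**2)
(-3*0 + f(h(5, -1), 4))*(8 + 13) = (-3*0 - 4*(2 - (5 - 1)**2 + 2*(5 - 1))**2)*(8 + 13) = (0 - 4*(2 - 1*4**2 + 2*4)**2)*21 = (0 - 4*(2 - 1*16 + 8)**2)*21 = (0 - 4*(2 - 16 + 8)**2)*21 = (0 - 4*(-6)**2)*21 = (0 - 4*36)*21 = (0 - 144)*21 = -144*21 = -3024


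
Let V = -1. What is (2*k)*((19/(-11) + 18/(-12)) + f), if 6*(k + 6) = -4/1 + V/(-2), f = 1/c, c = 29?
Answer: 53641/1276 ≈ 42.038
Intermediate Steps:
f = 1/29 ≈ 0.034483
k = -79/12 (k = -6 + (-4/1 - 1/(-2))/6 = -6 + (-4*1 - 1*(-1/2))/6 = -6 + (-4 + 1/2)/6 = -6 + (1/6)*(-7/2) = -6 - 7/12 = -79/12 ≈ -6.5833)
(2*k)*((19/(-11) + 18/(-12)) + f) = (2*(-79/12))*((19/(-11) + 18/(-12)) + 1/29) = -79*((19*(-1/11) + 18*(-1/12)) + 1/29)/6 = -79*((-19/11 - 3/2) + 1/29)/6 = -79*(-71/22 + 1/29)/6 = -79/6*(-2037/638) = 53641/1276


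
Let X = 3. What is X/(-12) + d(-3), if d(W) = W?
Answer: -13/4 ≈ -3.2500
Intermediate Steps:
X/(-12) + d(-3) = 3/(-12) - 3 = 3*(-1/12) - 3 = -1/4 - 3 = -13/4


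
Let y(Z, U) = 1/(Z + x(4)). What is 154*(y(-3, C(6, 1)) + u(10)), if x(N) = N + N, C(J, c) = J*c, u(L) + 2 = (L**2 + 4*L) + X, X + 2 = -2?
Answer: 103334/5 ≈ 20667.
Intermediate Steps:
X = -4 (X = -2 - 2 = -4)
u(L) = -6 + L**2 + 4*L (u(L) = -2 + ((L**2 + 4*L) - 4) = -2 + (-4 + L**2 + 4*L) = -6 + L**2 + 4*L)
x(N) = 2*N
y(Z, U) = 1/(8 + Z) (y(Z, U) = 1/(Z + 2*4) = 1/(Z + 8) = 1/(8 + Z))
154*(y(-3, C(6, 1)) + u(10)) = 154*(1/(8 - 3) + (-6 + 10**2 + 4*10)) = 154*(1/5 + (-6 + 100 + 40)) = 154*(1/5 + 134) = 154*(671/5) = 103334/5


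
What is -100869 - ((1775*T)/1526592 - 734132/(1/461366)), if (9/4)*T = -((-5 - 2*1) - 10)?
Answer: 1163389426048176401/3434832 ≈ 3.3870e+11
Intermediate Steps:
T = 68/9 (T = 4*(-((-5 - 2*1) - 10))/9 = 4*(-((-5 - 2) - 10))/9 = 4*(-(-7 - 10))/9 = 4*(-1*(-17))/9 = (4/9)*17 = 68/9 ≈ 7.5556)
-100869 - ((1775*T)/1526592 - 734132/(1/461366)) = -100869 - ((1775*(68/9))/1526592 - 734132/(1/461366)) = -100869 - ((120700/9)*(1/1526592) - 734132/1/461366) = -100869 - (30175/3434832 - 734132*461366) = -100869 - (30175/3434832 - 338703544312) = -100869 - 1*(-1163389772516245409/3434832) = -100869 + 1163389772516245409/3434832 = 1163389426048176401/3434832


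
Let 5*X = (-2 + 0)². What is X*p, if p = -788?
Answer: -3152/5 ≈ -630.40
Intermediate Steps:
X = ⅘ (X = (-2 + 0)²/5 = (⅕)*(-2)² = (⅕)*4 = ⅘ ≈ 0.80000)
X*p = (⅘)*(-788) = -3152/5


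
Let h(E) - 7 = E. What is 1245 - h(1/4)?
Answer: 4951/4 ≈ 1237.8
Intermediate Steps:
h(E) = 7 + E
1245 - h(1/4) = 1245 - (7 + 1/4) = 1245 - (7 + ¼) = 1245 - 1*29/4 = 1245 - 29/4 = 4951/4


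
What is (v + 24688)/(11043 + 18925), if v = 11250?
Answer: 17969/14984 ≈ 1.1992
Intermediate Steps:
(v + 24688)/(11043 + 18925) = (11250 + 24688)/(11043 + 18925) = 35938/29968 = 35938*(1/29968) = 17969/14984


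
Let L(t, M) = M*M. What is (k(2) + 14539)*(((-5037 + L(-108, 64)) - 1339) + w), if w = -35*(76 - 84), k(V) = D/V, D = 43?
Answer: -29121000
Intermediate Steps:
L(t, M) = M**2
k(V) = 43/V
w = 280 (w = -35*(-8) = 280)
(k(2) + 14539)*(((-5037 + L(-108, 64)) - 1339) + w) = (43/2 + 14539)*(((-5037 + 64**2) - 1339) + 280) = (43*(1/2) + 14539)*(((-5037 + 4096) - 1339) + 280) = (43/2 + 14539)*((-941 - 1339) + 280) = 29121*(-2280 + 280)/2 = (29121/2)*(-2000) = -29121000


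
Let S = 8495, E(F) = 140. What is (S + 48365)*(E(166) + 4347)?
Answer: 255130820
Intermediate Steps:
(S + 48365)*(E(166) + 4347) = (8495 + 48365)*(140 + 4347) = 56860*4487 = 255130820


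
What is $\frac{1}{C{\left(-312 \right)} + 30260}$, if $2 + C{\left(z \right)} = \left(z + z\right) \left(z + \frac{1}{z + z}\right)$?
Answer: $\frac{1}{224947} \approx 4.4455 \cdot 10^{-6}$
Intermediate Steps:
$C{\left(z \right)} = -2 + 2 z \left(z + \frac{1}{2 z}\right)$ ($C{\left(z \right)} = -2 + \left(z + z\right) \left(z + \frac{1}{z + z}\right) = -2 + 2 z \left(z + \frac{1}{2 z}\right)$)
$\frac{1}{C{\left(-312 \right)} + 30260} = \frac{1}{\left(-1 + 2 \left(-312\right)^{2}\right) + 30260} = \frac{1}{\left(-1 + 2 \cdot 97344\right) + 30260} = \frac{1}{\left(-1 + 194688\right) + 30260} = \frac{1}{194687 + 30260} = \frac{1}{224947}$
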